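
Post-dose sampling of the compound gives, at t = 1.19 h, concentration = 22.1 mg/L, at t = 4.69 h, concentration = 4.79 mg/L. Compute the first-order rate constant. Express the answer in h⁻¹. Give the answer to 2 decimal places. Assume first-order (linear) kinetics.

0.44 h⁻¹

k = ln(C₁/C₂) / (t₂ − t₁) = ln(22.1/4.79) / (4.69 − 1.19)
  = 1.529 / 3.500 = 0.4369 h⁻¹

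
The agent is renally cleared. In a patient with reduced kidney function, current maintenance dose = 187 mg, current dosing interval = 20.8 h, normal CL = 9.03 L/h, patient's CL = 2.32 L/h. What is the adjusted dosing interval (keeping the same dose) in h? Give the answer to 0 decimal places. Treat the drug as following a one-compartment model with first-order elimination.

To keep the same average steady-state level, dosing rate must scale with clearance.
CL ratio = 2.32 / 9.03 = 0.2569
New interval (same dose) = 20.8 / 0.2569 = 80.97 h

81 h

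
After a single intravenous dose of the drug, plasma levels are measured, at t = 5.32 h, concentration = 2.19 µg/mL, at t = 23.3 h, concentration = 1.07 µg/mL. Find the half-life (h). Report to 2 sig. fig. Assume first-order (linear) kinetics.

17 h

k = ln(C₁/C₂) / (t₂ − t₁) = ln(2.19/1.07) / (23.3 − 5.32)
  = 0.7162 / 17.98 = 0.03983 h⁻¹
t½ = ln2 / k = 0.693147 / 0.03983 = 17.40 h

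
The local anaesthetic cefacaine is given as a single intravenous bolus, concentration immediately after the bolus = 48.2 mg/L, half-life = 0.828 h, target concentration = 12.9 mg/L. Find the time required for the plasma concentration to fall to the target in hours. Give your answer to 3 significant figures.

1.57 h

k = ln2 / t½ = 0.693147 / 0.828 = 0.8371 h⁻¹
t = ln(C₀ / C) / k = ln(48.20 / 12.9) / 0.8371
  = ln(3.736) / 0.8371 = 1.318 / 0.8371 = 1.574 h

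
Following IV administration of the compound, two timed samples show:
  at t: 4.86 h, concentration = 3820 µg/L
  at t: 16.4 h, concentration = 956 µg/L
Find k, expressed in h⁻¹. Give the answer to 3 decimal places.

0.120 h⁻¹

k = ln(C₁/C₂) / (t₂ − t₁) = ln(3820/956) / (16.4 − 4.86)
  = 1.385 / 11.54 = 0.1200 h⁻¹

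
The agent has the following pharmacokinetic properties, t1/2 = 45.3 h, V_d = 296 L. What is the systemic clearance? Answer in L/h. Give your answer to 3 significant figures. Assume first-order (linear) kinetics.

k = ln2 / t½ = 0.693147 / 45.3 = 0.01530 h⁻¹
CL = k × Vd = 0.01530 × 296 = 4.529 L/h

4.53 L/h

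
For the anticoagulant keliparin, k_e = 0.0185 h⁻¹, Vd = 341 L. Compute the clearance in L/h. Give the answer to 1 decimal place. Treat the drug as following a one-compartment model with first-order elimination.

6.3 L/h

CL = k × Vd = 0.0185 × 341 = 6.309 L/h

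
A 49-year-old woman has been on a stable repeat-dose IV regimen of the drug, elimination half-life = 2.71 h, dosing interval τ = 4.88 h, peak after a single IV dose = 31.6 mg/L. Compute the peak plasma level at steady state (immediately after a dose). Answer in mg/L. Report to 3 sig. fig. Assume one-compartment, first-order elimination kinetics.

44.3 mg/L

k = ln2 / t½ = 0.693147 / 2.71 = 0.2558 h⁻¹
e^(−kτ) = e^(−0.2558 × 4.88) = 0.2870
Accumulation ratio R = 1 / (1 − e^(−kτ)) = 1 / (1 − 0.2870) = 1.403
Steady-state peak = C₀ × R = 31.6 × 1.403 = 44.33 mg/L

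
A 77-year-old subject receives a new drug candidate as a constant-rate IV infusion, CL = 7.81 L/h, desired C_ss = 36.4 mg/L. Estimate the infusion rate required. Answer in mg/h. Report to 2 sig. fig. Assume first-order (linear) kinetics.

280 mg/h

At steady state, infusion rate R₀ = Css × CL = 36.4 × 7.810 = 284.3 mg/h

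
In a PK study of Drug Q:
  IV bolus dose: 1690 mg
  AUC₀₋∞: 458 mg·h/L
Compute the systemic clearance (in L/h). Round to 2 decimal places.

3.69 L/h

CL = Dose / AUC = 1690 / 458 = 3.690 L/h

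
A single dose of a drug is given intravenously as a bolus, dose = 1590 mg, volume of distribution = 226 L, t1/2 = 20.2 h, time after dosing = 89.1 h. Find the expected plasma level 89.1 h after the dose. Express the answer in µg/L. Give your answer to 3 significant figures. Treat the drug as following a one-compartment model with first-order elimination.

C₀ = Dose / Vd = 1590 / 226 = 7.035 mg/L
k = ln2 / t½ = 0.693147 / 20.2 = 0.03431 h⁻¹
C = C₀ · e^(−k·t) = 7.035 × e^(−0.03431 × 89.1)
  = 7.035 × 0.04703 = 0.3309 mg/L
Convert: 0.3309 mg/L × 1000 = 330.9 µg/L

331 µg/L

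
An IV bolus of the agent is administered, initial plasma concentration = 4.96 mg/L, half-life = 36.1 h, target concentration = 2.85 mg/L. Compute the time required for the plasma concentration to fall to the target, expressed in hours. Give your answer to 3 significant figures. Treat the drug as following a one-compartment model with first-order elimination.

28.9 h

k = ln2 / t½ = 0.693147 / 36.1 = 0.01920 h⁻¹
t = ln(C₀ / C) / k = ln(4.960 / 2.85) / 0.01920
  = ln(1.740) / 0.01920 = 0.5539 / 0.01920 = 28.85 h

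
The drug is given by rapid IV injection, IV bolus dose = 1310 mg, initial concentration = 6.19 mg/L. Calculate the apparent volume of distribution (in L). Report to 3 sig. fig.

Vd = Dose / C₀ = 1310 / 6.19 = 211.6 L

212 L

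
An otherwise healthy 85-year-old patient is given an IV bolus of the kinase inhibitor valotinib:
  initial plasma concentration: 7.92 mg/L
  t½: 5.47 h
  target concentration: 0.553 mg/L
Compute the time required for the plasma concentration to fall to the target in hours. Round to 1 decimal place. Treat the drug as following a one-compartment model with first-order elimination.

21.0 h

k = ln2 / t½ = 0.693147 / 5.47 = 0.1267 h⁻¹
t = ln(C₀ / C) / k = ln(7.920 / 0.553) / 0.1267
  = ln(14.32) / 0.1267 = 2.662 / 0.1267 = 21.01 h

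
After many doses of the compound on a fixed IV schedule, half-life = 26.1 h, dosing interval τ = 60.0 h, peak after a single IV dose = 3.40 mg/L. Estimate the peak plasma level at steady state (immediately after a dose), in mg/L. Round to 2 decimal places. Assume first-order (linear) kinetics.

4.27 mg/L

k = ln2 / t½ = 0.693147 / 26.1 = 0.02656 h⁻¹
e^(−kτ) = e^(−0.02656 × 60.0) = 0.2032
Accumulation ratio R = 1 / (1 − e^(−kτ)) = 1 / (1 − 0.2032) = 1.255
Steady-state peak = C₀ × R = 3.40 × 1.255 = 4.267 mg/L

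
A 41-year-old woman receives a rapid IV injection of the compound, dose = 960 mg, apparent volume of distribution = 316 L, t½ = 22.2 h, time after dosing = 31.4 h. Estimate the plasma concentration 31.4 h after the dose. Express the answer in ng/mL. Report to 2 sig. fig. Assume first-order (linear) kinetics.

1100 ng/mL

C₀ = Dose / Vd = 960.0 / 316 = 3.038 mg/L
k = ln2 / t½ = 0.693147 / 22.2 = 0.03122 h⁻¹
C = C₀ · e^(−k·t) = 3.038 × e^(−0.03122 × 31.4)
  = 3.038 × 0.3752 = 1.140 mg/L
Convert: 1.140 mg/L × 1000 = 1140 ng/mL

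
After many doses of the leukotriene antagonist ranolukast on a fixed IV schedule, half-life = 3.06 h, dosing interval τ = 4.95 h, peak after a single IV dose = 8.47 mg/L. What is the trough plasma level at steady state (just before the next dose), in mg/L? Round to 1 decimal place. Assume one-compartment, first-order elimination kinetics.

4.1 mg/L

k = ln2 / t½ = 0.693147 / 3.06 = 0.2265 h⁻¹
e^(−kτ) = e^(−0.2265 × 4.95) = 0.3259
Accumulation ratio R = 1 / (1 − e^(−kτ)) = 1 / (1 − 0.3259) = 1.483
Steady-state trough = C₀ × R × e^(−kτ) = 8.47 × 1.483 × 0.3259 = 4.094 mg/L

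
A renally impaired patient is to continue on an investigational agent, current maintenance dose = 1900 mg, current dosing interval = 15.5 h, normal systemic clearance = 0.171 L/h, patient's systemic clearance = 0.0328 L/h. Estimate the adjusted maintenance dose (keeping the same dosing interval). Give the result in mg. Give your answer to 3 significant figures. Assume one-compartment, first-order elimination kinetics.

364 mg

To keep the same average steady-state level, dosing rate must scale with clearance.
CL ratio = 0.0328 / 0.171 = 0.1918
New dose (same interval) = 1900 × 0.1918 = 364.4 mg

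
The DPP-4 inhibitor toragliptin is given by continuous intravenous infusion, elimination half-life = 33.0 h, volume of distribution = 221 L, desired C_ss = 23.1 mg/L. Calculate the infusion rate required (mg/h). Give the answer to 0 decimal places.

107 mg/h

k = ln2 / t½ = 0.693147 / 33.0 = 0.02100 h⁻¹
CL = k × Vd = 0.02100 × 221 = 4.641 L/h
At steady state, infusion rate R₀ = Css × CL = 23.1 × 4.641 = 107.2 mg/h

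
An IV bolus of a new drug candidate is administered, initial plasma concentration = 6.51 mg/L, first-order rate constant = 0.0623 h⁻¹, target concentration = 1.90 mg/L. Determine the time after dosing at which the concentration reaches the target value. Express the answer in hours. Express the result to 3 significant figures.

19.8 h

t = ln(C₀ / C) / k = ln(6.510 / 1.90) / 0.06230
  = ln(3.426) / 0.06230 = 1.231 / 0.06230 = 19.76 h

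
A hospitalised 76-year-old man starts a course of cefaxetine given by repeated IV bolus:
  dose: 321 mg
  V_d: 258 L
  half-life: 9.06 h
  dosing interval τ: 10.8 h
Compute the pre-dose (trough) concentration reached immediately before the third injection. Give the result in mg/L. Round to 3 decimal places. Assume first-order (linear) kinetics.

0.783 mg/L

C₀ per dose = Dose / Vd = 321 / 258 = 1.244 mg/L
k = ln2 / t½ = 0.693147 / 9.06 = 0.07651 h⁻¹
Fraction remaining after one interval: r = e^(−kτ) = e^(−0.07651 × 10.8) = 0.4377
Before dose 3, 2 doses have been given (aged 1τ, 2τ).
C_trough = C₀ × (r + r²) = 1.244 × (0.4377 + 0.1916) = 0.7828 mg/L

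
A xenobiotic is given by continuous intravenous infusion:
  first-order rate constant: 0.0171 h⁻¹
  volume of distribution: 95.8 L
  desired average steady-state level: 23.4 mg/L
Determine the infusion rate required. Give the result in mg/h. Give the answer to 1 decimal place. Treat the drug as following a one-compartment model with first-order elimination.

CL = k × Vd = 0.01710 × 95.8 = 1.638 L/h
At steady state, infusion rate R₀ = Css × CL = 23.4 × 1.638 = 38.33 mg/h

38.3 mg/h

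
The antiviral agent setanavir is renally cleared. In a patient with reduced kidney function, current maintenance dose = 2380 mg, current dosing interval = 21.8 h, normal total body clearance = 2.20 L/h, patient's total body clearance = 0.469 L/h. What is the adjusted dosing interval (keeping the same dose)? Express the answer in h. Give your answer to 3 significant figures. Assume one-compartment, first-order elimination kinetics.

To keep the same average steady-state level, dosing rate must scale with clearance.
CL ratio = 0.469 / 2.20 = 0.2132
New interval (same dose) = 21.8 / 0.2132 = 102.3 h

102 h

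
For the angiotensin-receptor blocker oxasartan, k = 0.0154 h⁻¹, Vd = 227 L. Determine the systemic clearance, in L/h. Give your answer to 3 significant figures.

CL = k × Vd = 0.0154 × 227 = 3.496 L/h

3.50 L/h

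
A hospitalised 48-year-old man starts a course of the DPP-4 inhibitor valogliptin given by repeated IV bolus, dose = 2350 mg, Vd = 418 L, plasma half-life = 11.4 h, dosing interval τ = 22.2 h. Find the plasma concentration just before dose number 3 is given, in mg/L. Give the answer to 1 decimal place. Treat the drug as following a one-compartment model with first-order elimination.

1.8 mg/L

C₀ per dose = Dose / Vd = 2350 / 418 = 5.622 mg/L
k = ln2 / t½ = 0.693147 / 11.4 = 0.06080 h⁻¹
Fraction remaining after one interval: r = e^(−kτ) = e^(−0.06080 × 22.2) = 0.2593
Before dose 3, 2 doses have been given (aged 1τ, 2τ).
C_trough = C₀ × (r + r²) = 5.622 × (0.2593 + 0.06724) = 1.836 mg/L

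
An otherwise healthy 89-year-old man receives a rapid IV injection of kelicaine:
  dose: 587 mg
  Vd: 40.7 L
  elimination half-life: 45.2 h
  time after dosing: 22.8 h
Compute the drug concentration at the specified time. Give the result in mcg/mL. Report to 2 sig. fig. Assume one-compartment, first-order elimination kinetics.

10 mcg/mL

C₀ = Dose / Vd = 587.0 / 40.7 = 14.42 mg/L
k = ln2 / t½ = 0.693147 / 45.2 = 0.01534 h⁻¹
C = C₀ · e^(−k·t) = 14.42 × e^(−0.01534 × 22.8)
  = 14.42 × 0.7049 = 10.16 mg/L
(10.16 mg/L = 10.16 mcg/mL)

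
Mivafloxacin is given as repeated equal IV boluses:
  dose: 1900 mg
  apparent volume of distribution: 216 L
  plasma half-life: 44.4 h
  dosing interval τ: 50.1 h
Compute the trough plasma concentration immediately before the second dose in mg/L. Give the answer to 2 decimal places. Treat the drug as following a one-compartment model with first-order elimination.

4.02 mg/L

C₀ per dose = Dose / Vd = 1900 / 216 = 8.796 mg/L
k = ln2 / t½ = 0.693147 / 44.4 = 0.01561 h⁻¹
Fraction remaining after one interval: r = e^(−kτ) = e^(−0.01561 × 50.1) = 0.4575
Before dose 2, 1 dose has been given (aged 1τ).
C_trough = C₀ × r = 8.796 × 0.4575 = 4.024 mg/L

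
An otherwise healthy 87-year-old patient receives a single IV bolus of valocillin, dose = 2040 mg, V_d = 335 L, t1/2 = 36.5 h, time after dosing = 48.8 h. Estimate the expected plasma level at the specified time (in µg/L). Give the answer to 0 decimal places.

C₀ = Dose / Vd = 2040 / 335 = 6.090 mg/L
k = ln2 / t½ = 0.693147 / 36.5 = 0.01899 h⁻¹
C = C₀ · e^(−k·t) = 6.090 × e^(−0.01899 × 48.8)
  = 6.090 × 0.3959 = 2.411 mg/L
Convert: 2.411 mg/L × 1000 = 2411 µg/L

2411 µg/L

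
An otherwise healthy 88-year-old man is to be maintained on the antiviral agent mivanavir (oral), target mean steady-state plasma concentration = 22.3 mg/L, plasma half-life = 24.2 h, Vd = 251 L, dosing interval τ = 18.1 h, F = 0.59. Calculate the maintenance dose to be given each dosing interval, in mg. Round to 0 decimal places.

4918 mg

k = ln2 / t½ = 0.693147 / 24.2 = 0.02864 h⁻¹
CL = k × Vd = 0.02864 × 251 = 7.189 L/h
At steady state, F × (Dose/τ) = Css × CL.
Dose = Css × CL × τ / F = 22.3 × 7.189 × 18.1 / 0.59 = 4918 mg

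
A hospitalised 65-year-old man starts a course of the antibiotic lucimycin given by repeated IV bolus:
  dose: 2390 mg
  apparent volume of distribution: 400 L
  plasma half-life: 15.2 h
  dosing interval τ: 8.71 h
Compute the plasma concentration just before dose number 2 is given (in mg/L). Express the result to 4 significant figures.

C₀ per dose = Dose / Vd = 2390 / 400 = 5.975 mg/L
k = ln2 / t½ = 0.693147 / 15.2 = 0.04560 h⁻¹
Fraction remaining after one interval: r = e^(−kτ) = e^(−0.04560 × 8.71) = 0.6722
Before dose 2, 1 dose has been given (aged 1τ).
C_trough = C₀ × r = 5.975 × 0.6722 = 4.016 mg/L

4.016 mg/L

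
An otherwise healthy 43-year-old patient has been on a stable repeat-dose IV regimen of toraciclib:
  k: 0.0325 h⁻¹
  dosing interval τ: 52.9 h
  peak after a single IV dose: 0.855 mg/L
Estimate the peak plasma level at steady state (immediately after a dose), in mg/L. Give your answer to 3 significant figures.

1.04 mg/L

e^(−kτ) = e^(−0.03250 × 52.9) = 0.1792
Accumulation ratio R = 1 / (1 − e^(−kτ)) = 1 / (1 − 0.1792) = 1.218
Steady-state peak = C₀ × R = 0.855 × 1.218 = 1.041 mg/L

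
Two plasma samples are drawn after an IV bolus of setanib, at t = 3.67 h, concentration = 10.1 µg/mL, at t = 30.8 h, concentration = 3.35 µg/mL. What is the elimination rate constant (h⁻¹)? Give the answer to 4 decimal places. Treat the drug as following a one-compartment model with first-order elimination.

0.0407 h⁻¹

k = ln(C₁/C₂) / (t₂ − t₁) = ln(10.1/3.35) / (30.8 − 3.67)
  = 1.104 / 27.13 = 0.04069 h⁻¹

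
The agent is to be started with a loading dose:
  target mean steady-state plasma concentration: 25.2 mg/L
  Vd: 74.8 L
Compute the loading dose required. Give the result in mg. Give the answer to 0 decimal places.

LD = Css × Vd = 25.2 × 74.8 = 1885 mg

1885 mg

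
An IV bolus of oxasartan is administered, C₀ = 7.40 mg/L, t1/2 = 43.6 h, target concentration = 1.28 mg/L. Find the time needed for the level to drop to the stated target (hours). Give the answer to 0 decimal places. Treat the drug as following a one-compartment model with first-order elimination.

k = ln2 / t½ = 0.693147 / 43.6 = 0.01590 h⁻¹
t = ln(C₀ / C) / k = ln(7.400 / 1.28) / 0.01590
  = ln(5.781) / 0.01590 = 1.755 / 0.01590 = 110.4 h

110 h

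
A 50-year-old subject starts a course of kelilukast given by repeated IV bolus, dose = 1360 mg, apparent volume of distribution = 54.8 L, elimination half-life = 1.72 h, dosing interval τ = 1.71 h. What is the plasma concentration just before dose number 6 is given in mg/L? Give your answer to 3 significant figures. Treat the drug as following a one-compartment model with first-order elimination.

C₀ per dose = Dose / Vd = 1360 / 54.8 = 24.82 mg/L
k = ln2 / t½ = 0.693147 / 1.72 = 0.4030 h⁻¹
Fraction remaining after one interval: r = e^(−kτ) = e^(−0.4030 × 1.71) = 0.5020
Before dose 6, 5 doses have been given (aged 1τ, 2τ, 3τ, 4τ, 5τ).
C_trough = C₀ × (r + r² + … + r^5) = C₀ × r(1−r^5)/(1−r)
        = 24.82 × 0.5020 × (1 − 0.03188) / (1 − 0.5020) = 24.22 mg/L

24.2 mg/L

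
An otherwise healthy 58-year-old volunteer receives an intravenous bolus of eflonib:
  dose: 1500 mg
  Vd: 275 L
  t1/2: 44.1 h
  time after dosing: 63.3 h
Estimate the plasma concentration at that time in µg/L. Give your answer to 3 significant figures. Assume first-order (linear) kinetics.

C₀ = Dose / Vd = 1500 / 275 = 5.455 mg/L
k = ln2 / t½ = 0.693147 / 44.1 = 0.01572 h⁻¹
C = C₀ · e^(−k·t) = 5.455 × e^(−0.01572 × 63.3)
  = 5.455 × 0.3697 = 2.017 mg/L
Convert: 2.017 mg/L × 1000 = 2017 µg/L

2020 µg/L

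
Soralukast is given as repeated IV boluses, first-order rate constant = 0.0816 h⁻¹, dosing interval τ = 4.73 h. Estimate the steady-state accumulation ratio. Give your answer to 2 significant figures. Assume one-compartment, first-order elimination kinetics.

3.1

e^(−kτ) = e^(−0.08160 × 4.73) = 0.6798
Accumulation ratio R = 1 / (1 − e^(−kτ)) = 1 / (1 − 0.6798) = 3.123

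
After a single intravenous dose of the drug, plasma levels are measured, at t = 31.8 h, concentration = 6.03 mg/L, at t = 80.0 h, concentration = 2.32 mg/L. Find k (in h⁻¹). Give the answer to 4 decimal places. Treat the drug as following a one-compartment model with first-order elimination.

0.0198 h⁻¹

k = ln(C₁/C₂) / (t₂ − t₁) = ln(6.03/2.32) / (80.0 − 31.8)
  = 0.9552 / 48.20 = 0.01982 h⁻¹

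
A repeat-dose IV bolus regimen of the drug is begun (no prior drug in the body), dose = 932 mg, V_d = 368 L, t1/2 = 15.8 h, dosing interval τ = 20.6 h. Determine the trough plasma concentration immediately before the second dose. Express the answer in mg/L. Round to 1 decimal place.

1.0 mg/L

C₀ per dose = Dose / Vd = 932 / 368 = 2.533 mg/L
k = ln2 / t½ = 0.693147 / 15.8 = 0.04387 h⁻¹
Fraction remaining after one interval: r = e^(−kτ) = e^(−0.04387 × 20.6) = 0.4051
Before dose 2, 1 dose has been given (aged 1τ).
C_trough = C₀ × r = 2.533 × 0.4051 = 1.026 mg/L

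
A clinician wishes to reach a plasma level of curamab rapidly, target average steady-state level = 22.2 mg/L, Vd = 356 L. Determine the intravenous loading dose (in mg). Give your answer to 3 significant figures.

7900 mg

LD = Css × Vd = 22.2 × 356 = 7903 mg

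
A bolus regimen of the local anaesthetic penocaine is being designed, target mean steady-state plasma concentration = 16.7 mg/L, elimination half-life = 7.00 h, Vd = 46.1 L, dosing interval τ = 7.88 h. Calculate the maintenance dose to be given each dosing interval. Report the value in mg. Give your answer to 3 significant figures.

601 mg

k = ln2 / t½ = 0.693147 / 7.00 = 0.09902 h⁻¹
CL = k × Vd = 0.09902 × 46.1 = 4.565 L/h
At steady state, Dose/τ = Css × CL.
Dose = Css × CL × τ = 16.7 × 4.565 × 7.88 = 600.7 mg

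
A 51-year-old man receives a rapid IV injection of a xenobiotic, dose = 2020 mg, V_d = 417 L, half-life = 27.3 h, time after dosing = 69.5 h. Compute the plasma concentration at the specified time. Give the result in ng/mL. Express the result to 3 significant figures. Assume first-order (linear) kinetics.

830 ng/mL

C₀ = Dose / Vd = 2020 / 417 = 4.844 mg/L
k = ln2 / t½ = 0.693147 / 27.3 = 0.02539 h⁻¹
C = C₀ · e^(−k·t) = 4.844 × e^(−0.02539 × 69.5)
  = 4.844 × 0.1713 = 0.8298 mg/L
Convert: 0.8298 mg/L × 1000 = 829.8 ng/mL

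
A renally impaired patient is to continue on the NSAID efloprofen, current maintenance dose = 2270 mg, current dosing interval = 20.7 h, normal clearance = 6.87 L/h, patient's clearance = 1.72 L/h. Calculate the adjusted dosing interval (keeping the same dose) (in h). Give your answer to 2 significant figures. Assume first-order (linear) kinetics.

To keep the same average steady-state level, dosing rate must scale with clearance.
CL ratio = 1.72 / 6.87 = 0.2504
New interval (same dose) = 20.7 / 0.2504 = 82.67 h

83 h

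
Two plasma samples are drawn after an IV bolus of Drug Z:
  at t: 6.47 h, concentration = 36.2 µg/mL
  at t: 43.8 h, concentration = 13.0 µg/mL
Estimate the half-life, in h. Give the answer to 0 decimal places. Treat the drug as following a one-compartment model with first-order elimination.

k = ln(C₁/C₂) / (t₂ − t₁) = ln(36.2/13.0) / (43.8 − 6.47)
  = 1.024 / 37.33 = 0.02743 h⁻¹
t½ = ln2 / k = 0.693147 / 0.02743 = 25.27 h

25 h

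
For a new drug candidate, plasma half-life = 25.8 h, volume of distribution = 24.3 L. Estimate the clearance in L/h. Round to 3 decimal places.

k = ln2 / t½ = 0.693147 / 25.8 = 0.02687 h⁻¹
CL = k × Vd = 0.02687 × 24.3 = 0.6529 L/h

0.653 L/h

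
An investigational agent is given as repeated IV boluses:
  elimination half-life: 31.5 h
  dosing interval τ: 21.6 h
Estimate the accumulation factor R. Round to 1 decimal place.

2.6

k = ln2 / t½ = 0.693147 / 31.5 = 0.02200 h⁻¹
e^(−kτ) = e^(−0.02200 × 21.6) = 0.6218
Accumulation ratio R = 1 / (1 − e^(−kτ)) = 1 / (1 − 0.6218) = 2.644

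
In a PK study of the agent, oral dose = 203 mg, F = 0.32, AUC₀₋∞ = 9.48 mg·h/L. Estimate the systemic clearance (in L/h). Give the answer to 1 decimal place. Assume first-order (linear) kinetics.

6.9 L/h

CL = F·Dose / AUC = 0.32 × 203 / 9.48 = 6.852 L/h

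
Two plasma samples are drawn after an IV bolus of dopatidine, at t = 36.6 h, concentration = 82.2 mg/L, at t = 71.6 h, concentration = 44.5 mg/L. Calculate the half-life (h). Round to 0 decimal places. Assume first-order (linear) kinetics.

k = ln(C₁/C₂) / (t₂ − t₁) = ln(82.2/44.5) / (71.6 − 36.6)
  = 0.6137 / 35.00 = 0.01753 h⁻¹
t½ = ln2 / k = 0.693147 / 0.01753 = 39.54 h

40 h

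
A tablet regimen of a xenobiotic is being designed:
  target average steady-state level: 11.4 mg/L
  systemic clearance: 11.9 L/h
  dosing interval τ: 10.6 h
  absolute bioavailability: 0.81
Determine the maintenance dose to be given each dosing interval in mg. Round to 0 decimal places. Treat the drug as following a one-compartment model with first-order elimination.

1775 mg

At steady state, F × (Dose/τ) = Css × CL.
Dose = Css × CL × τ / F = 11.4 × 11.90 × 10.6 / 0.81 = 1775 mg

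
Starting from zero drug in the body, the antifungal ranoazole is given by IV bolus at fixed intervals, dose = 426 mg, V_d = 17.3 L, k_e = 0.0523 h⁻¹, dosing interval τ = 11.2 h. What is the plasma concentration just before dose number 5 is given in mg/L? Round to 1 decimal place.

C₀ per dose = Dose / Vd = 426 / 17.3 = 24.62 mg/L
Fraction remaining after one interval: r = e^(−kτ) = e^(−0.05230 × 11.2) = 0.5567
Before dose 5, 4 doses have been given (aged 1τ, 2τ, 3τ, 4τ).
C_trough = C₀ × (r + r² + … + r^4) = C₀ × r(1−r^4)/(1−r)
        = 24.62 × 0.5567 × (1 − 0.09605) / (1 − 0.5567) = 27.95 mg/L

28.0 mg/L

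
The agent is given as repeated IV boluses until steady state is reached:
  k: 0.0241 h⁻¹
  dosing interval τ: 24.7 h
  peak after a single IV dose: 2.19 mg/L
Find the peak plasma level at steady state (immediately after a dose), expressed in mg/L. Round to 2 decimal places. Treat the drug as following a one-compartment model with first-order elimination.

4.88 mg/L

e^(−kτ) = e^(−0.02410 × 24.7) = 0.5514
Accumulation ratio R = 1 / (1 − e^(−kτ)) = 1 / (1 − 0.5514) = 2.229
Steady-state peak = C₀ × R = 2.19 × 2.229 = 4.882 mg/L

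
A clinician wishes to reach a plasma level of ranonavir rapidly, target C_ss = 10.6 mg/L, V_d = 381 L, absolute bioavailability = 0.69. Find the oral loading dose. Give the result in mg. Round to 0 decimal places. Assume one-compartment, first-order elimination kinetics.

LD = Css × Vd / F = 10.6 × 381 / 0.69 = 5853 mg

5853 mg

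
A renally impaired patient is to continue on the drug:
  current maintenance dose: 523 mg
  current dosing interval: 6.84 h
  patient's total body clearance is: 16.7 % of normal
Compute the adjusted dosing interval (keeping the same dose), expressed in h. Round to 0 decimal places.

To keep the same average steady-state level, dosing rate must scale with clearance.
CL ratio = 16.7 / 100 = 0.1670
New interval (same dose) = 6.84 / 0.1670 = 40.96 h

41 h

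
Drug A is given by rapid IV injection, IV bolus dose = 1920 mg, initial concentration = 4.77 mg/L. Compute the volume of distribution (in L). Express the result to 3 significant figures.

403 L

Vd = Dose / C₀ = 1920 / 4.77 = 402.5 L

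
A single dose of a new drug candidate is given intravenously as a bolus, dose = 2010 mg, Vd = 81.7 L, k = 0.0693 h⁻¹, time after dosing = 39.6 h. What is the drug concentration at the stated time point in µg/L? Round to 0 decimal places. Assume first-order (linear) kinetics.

C₀ = Dose / Vd = 2010 / 81.7 = 24.60 mg/L
C = C₀ · e^(−k·t) = 24.60 × e^(−0.06930 × 39.6)
  = 24.60 × 0.06429 = 1.582 mg/L
Convert: 1.582 mg/L × 1000 = 1582 µg/L

1582 µg/L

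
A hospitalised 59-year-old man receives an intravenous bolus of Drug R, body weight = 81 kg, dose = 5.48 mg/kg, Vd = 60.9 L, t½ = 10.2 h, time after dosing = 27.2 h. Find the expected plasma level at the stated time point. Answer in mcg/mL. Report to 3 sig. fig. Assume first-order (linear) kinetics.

1.15 mcg/mL

Total dose = 5.48 × 81 = 443.9 mg
C₀ = Dose / Vd = 443.9 / 60.9 = 7.289 mg/L
k = ln2 / t½ = 0.693147 / 10.2 = 0.06796 h⁻¹
C = C₀ · e^(−k·t) = 7.289 × e^(−0.06796 × 27.2)
  = 7.289 × 0.1575 = 1.148 mg/L
(1.148 mg/L = 1.148 mcg/mL)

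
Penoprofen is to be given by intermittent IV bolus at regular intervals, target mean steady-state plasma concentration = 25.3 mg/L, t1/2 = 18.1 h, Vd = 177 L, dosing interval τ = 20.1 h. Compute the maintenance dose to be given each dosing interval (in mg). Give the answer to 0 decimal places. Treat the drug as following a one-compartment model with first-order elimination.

3447 mg

k = ln2 / t½ = 0.693147 / 18.1 = 0.03830 h⁻¹
CL = k × Vd = 0.03830 × 177 = 6.779 L/h
At steady state, Dose/τ = Css × CL.
Dose = Css × CL × τ = 25.3 × 6.779 × 20.1 = 3447 mg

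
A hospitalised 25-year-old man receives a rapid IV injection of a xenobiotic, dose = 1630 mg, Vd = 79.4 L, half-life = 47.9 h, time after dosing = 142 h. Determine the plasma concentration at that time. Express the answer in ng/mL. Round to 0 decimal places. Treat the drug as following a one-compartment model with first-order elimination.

C₀ = Dose / Vd = 1630 / 79.4 = 20.53 mg/L
k = ln2 / t½ = 0.693147 / 47.9 = 0.01447 h⁻¹
C = C₀ · e^(−k·t) = 20.53 × e^(−0.01447 × 142)
  = 20.53 × 0.1281 = 2.630 mg/L
Convert: 2.630 mg/L × 1000 = 2630 ng/mL

2630 ng/mL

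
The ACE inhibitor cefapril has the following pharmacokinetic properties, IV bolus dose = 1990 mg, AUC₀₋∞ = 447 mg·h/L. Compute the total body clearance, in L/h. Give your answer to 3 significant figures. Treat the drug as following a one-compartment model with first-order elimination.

4.45 L/h

CL = Dose / AUC = 1990 / 447 = 4.452 L/h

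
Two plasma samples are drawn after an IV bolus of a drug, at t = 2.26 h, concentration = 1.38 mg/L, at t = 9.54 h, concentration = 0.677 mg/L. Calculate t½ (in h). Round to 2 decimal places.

k = ln(C₁/C₂) / (t₂ − t₁) = ln(1.38/0.677) / (9.54 − 2.26)
  = 0.7122 / 7.280 = 0.09783 h⁻¹
t½ = ln2 / k = 0.693147 / 0.09783 = 7.085 h

7.09 h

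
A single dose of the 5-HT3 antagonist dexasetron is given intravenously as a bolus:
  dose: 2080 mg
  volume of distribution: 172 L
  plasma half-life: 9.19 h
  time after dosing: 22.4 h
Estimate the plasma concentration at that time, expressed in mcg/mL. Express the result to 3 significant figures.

C₀ = Dose / Vd = 2080 / 172 = 12.09 mg/L
k = ln2 / t½ = 0.693147 / 9.19 = 0.07542 h⁻¹
C = C₀ · e^(−k·t) = 12.09 × e^(−0.07542 × 22.4)
  = 12.09 × 0.1846 = 2.232 mg/L
(2.232 mg/L = 2.232 mcg/mL)

2.23 mcg/mL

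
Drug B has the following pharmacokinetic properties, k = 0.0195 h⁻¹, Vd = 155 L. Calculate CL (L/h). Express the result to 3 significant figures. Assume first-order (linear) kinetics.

3.02 L/h

CL = k × Vd = 0.0195 × 155 = 3.023 L/h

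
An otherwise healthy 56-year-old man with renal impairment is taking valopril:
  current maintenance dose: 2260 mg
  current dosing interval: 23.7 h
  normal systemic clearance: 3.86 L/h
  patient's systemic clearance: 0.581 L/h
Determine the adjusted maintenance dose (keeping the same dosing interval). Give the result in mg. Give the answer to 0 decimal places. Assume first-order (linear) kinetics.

340 mg

To keep the same average steady-state level, dosing rate must scale with clearance.
CL ratio = 0.581 / 3.86 = 0.1505
New dose (same interval) = 2260 × 0.1505 = 340.1 mg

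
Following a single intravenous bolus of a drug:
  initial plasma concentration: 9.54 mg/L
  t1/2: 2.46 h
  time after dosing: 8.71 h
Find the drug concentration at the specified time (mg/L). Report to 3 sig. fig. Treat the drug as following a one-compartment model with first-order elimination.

k = ln2 / t½ = 0.693147 / 2.46 = 0.2818 h⁻¹
C = C₀ · e^(−k·t) = 9.540 × e^(−0.2818 × 8.71)
  = 9.540 × 0.08591 = 0.8196 mg/L

0.820 mg/L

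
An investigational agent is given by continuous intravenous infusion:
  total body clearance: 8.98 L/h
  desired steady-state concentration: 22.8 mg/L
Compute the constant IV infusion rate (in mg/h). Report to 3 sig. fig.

At steady state, infusion rate R₀ = Css × CL = 22.8 × 8.980 = 204.7 mg/h

205 mg/h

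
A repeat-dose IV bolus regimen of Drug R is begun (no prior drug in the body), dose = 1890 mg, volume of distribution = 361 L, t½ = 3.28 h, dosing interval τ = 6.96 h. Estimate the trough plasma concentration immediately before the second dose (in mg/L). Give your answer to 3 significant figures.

1.20 mg/L

C₀ per dose = Dose / Vd = 1890 / 361 = 5.235 mg/L
k = ln2 / t½ = 0.693147 / 3.28 = 0.2113 h⁻¹
Fraction remaining after one interval: r = e^(−kτ) = e^(−0.2113 × 6.96) = 0.2298
Before dose 2, 1 dose has been given (aged 1τ).
C_trough = C₀ × r = 5.235 × 0.2298 = 1.203 mg/L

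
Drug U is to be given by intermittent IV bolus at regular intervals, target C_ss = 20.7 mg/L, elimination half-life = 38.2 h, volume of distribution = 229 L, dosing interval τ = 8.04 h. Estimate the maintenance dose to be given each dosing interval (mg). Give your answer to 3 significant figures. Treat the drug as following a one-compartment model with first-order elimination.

692 mg

k = ln2 / t½ = 0.693147 / 38.2 = 0.01815 h⁻¹
CL = k × Vd = 0.01815 × 229 = 4.156 L/h
At steady state, Dose/τ = Css × CL.
Dose = Css × CL × τ = 20.7 × 4.156 × 8.04 = 691.7 mg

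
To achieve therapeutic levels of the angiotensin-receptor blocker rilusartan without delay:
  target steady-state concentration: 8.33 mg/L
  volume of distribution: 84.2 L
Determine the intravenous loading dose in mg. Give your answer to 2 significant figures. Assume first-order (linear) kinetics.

700 mg

LD = Css × Vd = 8.33 × 84.2 = 701.4 mg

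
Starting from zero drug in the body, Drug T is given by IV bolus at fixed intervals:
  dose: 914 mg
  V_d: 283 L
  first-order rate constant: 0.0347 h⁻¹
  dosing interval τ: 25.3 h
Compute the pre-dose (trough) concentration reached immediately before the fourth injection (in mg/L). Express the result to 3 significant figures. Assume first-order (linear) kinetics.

2.13 mg/L

C₀ per dose = Dose / Vd = 914 / 283 = 3.230 mg/L
Fraction remaining after one interval: r = e^(−kτ) = e^(−0.03470 × 25.3) = 0.4157
Before dose 4, 3 doses have been given (aged 1τ, 2τ, 3τ).
C_trough = C₀ × (r + r² + … + r^3) = C₀ × r(1−r^3)/(1−r)
        = 3.230 × 0.4157 × (1 − 0.07184) / (1 − 0.4157) = 2.133 mg/L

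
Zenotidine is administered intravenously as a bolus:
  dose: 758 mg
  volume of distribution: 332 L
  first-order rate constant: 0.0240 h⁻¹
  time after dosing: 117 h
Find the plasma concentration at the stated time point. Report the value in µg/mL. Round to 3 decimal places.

0.138 µg/mL

C₀ = Dose / Vd = 758.0 / 332 = 2.283 mg/L
C = C₀ · e^(−k·t) = 2.283 × e^(−0.02400 × 117)
  = 2.283 × 0.06033 = 0.1377 mg/L
(0.1377 mg/L = 0.1377 µg/mL)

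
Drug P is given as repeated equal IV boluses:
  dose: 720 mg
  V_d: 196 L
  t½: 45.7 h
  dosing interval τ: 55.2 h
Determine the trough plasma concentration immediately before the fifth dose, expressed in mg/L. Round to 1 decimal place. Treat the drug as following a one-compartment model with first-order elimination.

2.7 mg/L

C₀ per dose = Dose / Vd = 720 / 196 = 3.673 mg/L
k = ln2 / t½ = 0.693147 / 45.7 = 0.01517 h⁻¹
Fraction remaining after one interval: r = e^(−kτ) = e^(−0.01517 × 55.2) = 0.4328
Before dose 5, 4 doses have been given (aged 1τ, 2τ, 3τ, 4τ).
C_trough = C₀ × (r + r² + … + r^4) = C₀ × r(1−r^4)/(1−r)
        = 3.673 × 0.4328 × (1 − 0.03509) / (1 − 0.4328) = 2.704 mg/L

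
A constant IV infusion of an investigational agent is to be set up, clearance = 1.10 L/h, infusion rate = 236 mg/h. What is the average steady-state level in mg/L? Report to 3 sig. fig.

215 mg/L

At steady state Css = R₀ / CL = 236 / 1.100 = 214.5 mg/L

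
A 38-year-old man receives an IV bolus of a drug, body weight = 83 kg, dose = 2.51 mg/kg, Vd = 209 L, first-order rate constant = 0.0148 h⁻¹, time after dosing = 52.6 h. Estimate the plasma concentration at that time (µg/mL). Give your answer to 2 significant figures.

Total dose = 2.51 × 83 = 208.3 mg
C₀ = Dose / Vd = 208.3 / 209 = 0.9967 mg/L
C = C₀ · e^(−k·t) = 0.9967 × e^(−0.01480 × 52.6)
  = 0.9967 × 0.4591 = 0.4576 mg/L
(0.4576 mg/L = 0.4576 µg/mL)

0.46 µg/mL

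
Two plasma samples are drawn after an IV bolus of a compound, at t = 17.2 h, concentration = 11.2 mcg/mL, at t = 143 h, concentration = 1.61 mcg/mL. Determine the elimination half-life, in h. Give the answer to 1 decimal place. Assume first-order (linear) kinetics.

45.0 h

k = ln(C₁/C₂) / (t₂ − t₁) = ln(11.2/1.61) / (143 − 17.2)
  = 1.940 / 125.8 = 0.01542 h⁻¹
t½ = ln2 / k = 0.693147 / 0.01542 = 44.95 h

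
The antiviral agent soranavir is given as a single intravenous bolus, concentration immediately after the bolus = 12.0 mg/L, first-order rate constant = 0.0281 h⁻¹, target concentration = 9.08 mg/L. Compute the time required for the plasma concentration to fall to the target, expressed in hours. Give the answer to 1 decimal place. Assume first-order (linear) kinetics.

9.9 h

t = ln(C₀ / C) / k = ln(12.00 / 9.08) / 0.02810
  = ln(1.322) / 0.02810 = 0.2791 / 0.02810 = 9.932 h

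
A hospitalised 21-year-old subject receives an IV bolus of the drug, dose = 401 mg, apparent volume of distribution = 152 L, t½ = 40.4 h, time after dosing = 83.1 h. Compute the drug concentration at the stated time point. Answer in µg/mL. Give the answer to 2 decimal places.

C₀ = Dose / Vd = 401.0 / 152 = 2.638 mg/L
k = ln2 / t½ = 0.693147 / 40.4 = 0.01716 h⁻¹
C = C₀ · e^(−k·t) = 2.638 × e^(−0.01716 × 83.1)
  = 2.638 × 0.2403 = 0.6339 mg/L
(0.6339 mg/L = 0.6339 µg/mL)

0.63 µg/mL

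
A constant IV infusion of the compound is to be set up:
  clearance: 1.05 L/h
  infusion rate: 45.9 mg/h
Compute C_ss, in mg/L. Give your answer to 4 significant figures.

43.71 mg/L

At steady state Css = R₀ / CL = 45.9 / 1.050 = 43.71 mg/L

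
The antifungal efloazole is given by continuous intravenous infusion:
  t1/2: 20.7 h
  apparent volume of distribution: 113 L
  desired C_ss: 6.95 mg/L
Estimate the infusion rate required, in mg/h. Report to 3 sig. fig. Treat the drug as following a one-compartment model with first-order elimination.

26.3 mg/h

k = ln2 / t½ = 0.693147 / 20.7 = 0.03349 h⁻¹
CL = k × Vd = 0.03349 × 113 = 3.784 L/h
At steady state, infusion rate R₀ = Css × CL = 6.95 × 3.784 = 26.30 mg/h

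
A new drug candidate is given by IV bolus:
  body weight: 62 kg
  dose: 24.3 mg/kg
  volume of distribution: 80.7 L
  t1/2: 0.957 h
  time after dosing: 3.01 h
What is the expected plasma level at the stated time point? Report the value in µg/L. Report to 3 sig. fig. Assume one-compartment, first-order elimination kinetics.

2110 µg/L

Total dose = 24.3 × 62 = 1507 mg
C₀ = Dose / Vd = 1507 / 80.7 = 18.67 mg/L
k = ln2 / t½ = 0.693147 / 0.957 = 0.7243 h⁻¹
C = C₀ · e^(−k·t) = 18.67 × e^(−0.7243 × 3.01)
  = 18.67 × 0.1130 = 2.110 mg/L
Convert: 2.110 mg/L × 1000 = 2110 µg/L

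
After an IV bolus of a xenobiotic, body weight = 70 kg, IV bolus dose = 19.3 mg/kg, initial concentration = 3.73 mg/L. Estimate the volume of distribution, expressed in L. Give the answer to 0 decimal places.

Dose = 19.3 × 70 = 1351 mg
Vd = Dose / C₀ = 1351 / 3.73 = 362.2 L

362 L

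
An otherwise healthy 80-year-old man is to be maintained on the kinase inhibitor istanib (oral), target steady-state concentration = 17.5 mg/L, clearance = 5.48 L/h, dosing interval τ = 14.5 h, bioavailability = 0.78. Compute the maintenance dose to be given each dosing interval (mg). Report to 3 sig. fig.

At steady state, F × (Dose/τ) = Css × CL.
Dose = Css × CL × τ / F = 17.5 × 5.480 × 14.5 / 0.78 = 1783 mg

1780 mg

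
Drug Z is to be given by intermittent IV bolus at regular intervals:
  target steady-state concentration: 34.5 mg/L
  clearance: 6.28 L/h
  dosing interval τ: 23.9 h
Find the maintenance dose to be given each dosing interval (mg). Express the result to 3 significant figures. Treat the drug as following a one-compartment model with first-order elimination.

At steady state, Dose/τ = Css × CL.
Dose = Css × CL × τ = 34.5 × 6.280 × 23.9 = 5178 mg

5180 mg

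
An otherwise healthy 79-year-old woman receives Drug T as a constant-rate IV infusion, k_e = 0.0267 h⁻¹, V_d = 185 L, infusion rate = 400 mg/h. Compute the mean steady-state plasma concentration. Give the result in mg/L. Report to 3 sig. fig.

CL = k × Vd = 0.02670 × 185 = 4.940 L/h
At steady state Css = R₀ / CL = 400 / 4.940 = 80.97 mg/L

81.0 mg/L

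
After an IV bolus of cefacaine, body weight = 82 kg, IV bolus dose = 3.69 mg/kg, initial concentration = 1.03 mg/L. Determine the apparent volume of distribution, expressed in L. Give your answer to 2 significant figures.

Dose = 3.69 × 82 = 302.6 mg
Vd = Dose / C₀ = 302.6 / 1.03 = 293.8 L

290 L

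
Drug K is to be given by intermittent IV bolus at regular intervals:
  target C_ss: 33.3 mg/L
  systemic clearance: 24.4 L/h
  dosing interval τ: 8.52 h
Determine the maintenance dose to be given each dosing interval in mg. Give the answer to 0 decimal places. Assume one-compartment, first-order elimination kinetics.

6923 mg

At steady state, Dose/τ = Css × CL.
Dose = Css × CL × τ = 33.3 × 24.40 × 8.52 = 6923 mg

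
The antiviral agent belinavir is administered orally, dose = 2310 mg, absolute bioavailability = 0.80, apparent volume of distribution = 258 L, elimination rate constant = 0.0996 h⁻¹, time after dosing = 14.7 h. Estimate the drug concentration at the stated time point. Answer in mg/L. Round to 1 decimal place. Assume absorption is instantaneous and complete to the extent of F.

Amount reaching circulation = F × Dose = 0.80 × 2310 = 1848 mg
C₀ = F·Dose / Vd = 1848 / 258 = 7.163 mg/L
C = C₀ · e^(−k·t) = 7.163 × e^(−0.09960 × 14.7)
  = 7.163 × 0.2313 = 1.657 mg/L

1.7 mg/L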